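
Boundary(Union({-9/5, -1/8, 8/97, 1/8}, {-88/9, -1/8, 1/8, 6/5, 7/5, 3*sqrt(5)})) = {-88/9, -9/5, -1/8, 8/97, 1/8, 6/5, 7/5, 3*sqrt(5)}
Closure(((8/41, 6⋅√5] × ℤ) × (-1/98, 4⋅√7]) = ([8/41, 6⋅√5] × ℤ) × [-1/98, 4⋅√7]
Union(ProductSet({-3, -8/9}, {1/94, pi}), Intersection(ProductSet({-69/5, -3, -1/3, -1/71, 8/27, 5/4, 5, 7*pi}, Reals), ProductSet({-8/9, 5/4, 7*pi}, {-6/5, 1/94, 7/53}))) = Union(ProductSet({-3, -8/9}, {1/94, pi}), ProductSet({5/4, 7*pi}, {-6/5, 1/94, 7/53}))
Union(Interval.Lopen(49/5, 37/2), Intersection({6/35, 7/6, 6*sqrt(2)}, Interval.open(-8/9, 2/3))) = Union({6/35}, Interval.Lopen(49/5, 37/2))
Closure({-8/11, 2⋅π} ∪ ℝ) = ℝ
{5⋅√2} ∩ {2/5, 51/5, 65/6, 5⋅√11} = ∅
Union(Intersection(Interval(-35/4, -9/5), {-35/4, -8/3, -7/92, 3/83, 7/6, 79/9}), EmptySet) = {-35/4, -8/3}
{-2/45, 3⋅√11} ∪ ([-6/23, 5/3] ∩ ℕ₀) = {-2/45, 3⋅√11} ∪ {0, 1}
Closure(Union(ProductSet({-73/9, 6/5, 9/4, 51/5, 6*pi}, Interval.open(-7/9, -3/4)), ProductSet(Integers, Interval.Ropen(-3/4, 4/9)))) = Union(ProductSet({-73/9, 6/5, 9/4, 51/5, 6*pi}, Interval(-7/9, -3/4)), ProductSet(Integers, Interval(-3/4, 4/9)))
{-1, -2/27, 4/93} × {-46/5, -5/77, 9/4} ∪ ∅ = {-1, -2/27, 4/93} × {-46/5, -5/77, 9/4}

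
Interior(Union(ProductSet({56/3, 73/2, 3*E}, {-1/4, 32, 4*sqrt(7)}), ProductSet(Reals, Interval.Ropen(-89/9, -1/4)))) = ProductSet(Interval(-oo, oo), Interval.open(-89/9, -1/4))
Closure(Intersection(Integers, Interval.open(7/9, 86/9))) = Range(1, 10, 1)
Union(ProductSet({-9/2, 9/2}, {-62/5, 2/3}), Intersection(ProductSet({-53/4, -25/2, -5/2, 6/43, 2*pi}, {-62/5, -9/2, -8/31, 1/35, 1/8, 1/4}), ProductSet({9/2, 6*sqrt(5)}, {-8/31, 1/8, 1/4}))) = ProductSet({-9/2, 9/2}, {-62/5, 2/3})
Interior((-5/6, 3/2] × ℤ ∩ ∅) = ∅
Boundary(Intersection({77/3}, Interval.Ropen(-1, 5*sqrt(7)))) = EmptySet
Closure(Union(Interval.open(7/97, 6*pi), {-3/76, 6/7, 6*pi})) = Union({-3/76}, Interval(7/97, 6*pi))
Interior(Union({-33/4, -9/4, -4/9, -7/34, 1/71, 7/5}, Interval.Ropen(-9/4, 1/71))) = Interval.open(-9/4, 1/71)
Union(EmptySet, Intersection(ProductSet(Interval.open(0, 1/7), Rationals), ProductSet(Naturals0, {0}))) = EmptySet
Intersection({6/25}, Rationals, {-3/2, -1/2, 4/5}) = EmptySet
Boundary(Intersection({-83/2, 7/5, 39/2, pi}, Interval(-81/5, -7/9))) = EmptySet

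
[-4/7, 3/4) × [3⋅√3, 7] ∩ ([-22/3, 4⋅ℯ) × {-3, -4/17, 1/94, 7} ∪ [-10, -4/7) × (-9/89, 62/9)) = [-4/7, 3/4) × {7}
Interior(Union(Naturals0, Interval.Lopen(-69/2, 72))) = Union(Complement(Interval.Lopen(-69/2, 72), Complement(Naturals0, Interval.open(-69/2, 72))), Complement(Naturals0, Union(Complement(Naturals0, Interval.open(-69/2, 72)), {-69/2})), Complement(Range(0, 73, 1), Complement(Naturals0, Interval.open(-69/2, 72))), Complement(Range(0, 73, 1), Union(Complement(Naturals0, Interval.open(-69/2, 72)), {-69/2})))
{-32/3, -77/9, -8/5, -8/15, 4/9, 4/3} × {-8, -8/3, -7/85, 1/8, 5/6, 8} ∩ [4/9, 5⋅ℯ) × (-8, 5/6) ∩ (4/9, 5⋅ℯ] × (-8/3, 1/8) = {4/3} × {-7/85}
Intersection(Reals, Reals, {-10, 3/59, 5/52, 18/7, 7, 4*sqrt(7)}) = {-10, 3/59, 5/52, 18/7, 7, 4*sqrt(7)}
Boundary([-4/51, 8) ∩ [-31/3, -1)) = ∅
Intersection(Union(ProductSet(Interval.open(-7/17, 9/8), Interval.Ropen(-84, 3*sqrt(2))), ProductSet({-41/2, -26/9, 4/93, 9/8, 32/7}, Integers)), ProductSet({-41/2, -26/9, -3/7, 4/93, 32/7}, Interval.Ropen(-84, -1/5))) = Union(ProductSet({4/93}, Interval.Ropen(-84, -1/5)), ProductSet({-41/2, -26/9, 4/93, 32/7}, Range(-84, 0, 1)))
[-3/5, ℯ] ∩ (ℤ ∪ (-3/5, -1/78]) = (-3/5, -1/78] ∪ {0, 1, 2}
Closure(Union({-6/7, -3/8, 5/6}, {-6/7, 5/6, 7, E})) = {-6/7, -3/8, 5/6, 7, E}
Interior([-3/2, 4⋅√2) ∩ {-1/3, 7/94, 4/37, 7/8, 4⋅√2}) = ∅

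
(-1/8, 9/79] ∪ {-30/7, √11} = {-30/7, √11} ∪ (-1/8, 9/79]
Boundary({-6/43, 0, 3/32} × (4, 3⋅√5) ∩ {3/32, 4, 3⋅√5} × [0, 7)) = {3/32} × [4, 3⋅√5]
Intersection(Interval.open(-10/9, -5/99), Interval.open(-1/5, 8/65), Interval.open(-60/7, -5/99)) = Interval.open(-1/5, -5/99)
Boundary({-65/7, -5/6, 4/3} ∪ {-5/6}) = {-65/7, -5/6, 4/3}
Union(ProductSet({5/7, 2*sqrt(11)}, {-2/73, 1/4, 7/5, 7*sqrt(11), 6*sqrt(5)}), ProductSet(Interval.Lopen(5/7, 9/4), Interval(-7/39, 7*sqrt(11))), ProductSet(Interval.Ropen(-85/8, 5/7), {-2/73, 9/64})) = Union(ProductSet({5/7, 2*sqrt(11)}, {-2/73, 1/4, 7/5, 7*sqrt(11), 6*sqrt(5)}), ProductSet(Interval.Ropen(-85/8, 5/7), {-2/73, 9/64}), ProductSet(Interval.Lopen(5/7, 9/4), Interval(-7/39, 7*sqrt(11))))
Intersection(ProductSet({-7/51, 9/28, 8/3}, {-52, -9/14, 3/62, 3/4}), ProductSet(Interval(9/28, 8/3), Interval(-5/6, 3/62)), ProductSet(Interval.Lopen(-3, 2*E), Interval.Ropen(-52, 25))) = ProductSet({9/28, 8/3}, {-9/14, 3/62})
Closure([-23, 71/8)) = [-23, 71/8]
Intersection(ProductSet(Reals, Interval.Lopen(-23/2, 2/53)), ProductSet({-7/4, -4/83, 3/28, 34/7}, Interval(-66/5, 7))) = ProductSet({-7/4, -4/83, 3/28, 34/7}, Interval.Lopen(-23/2, 2/53))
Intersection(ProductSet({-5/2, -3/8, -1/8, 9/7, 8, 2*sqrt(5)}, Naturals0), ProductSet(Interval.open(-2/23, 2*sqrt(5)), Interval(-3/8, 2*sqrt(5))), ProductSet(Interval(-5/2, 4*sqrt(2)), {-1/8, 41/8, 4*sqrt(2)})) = EmptySet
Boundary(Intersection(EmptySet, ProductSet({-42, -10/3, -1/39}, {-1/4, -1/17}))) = EmptySet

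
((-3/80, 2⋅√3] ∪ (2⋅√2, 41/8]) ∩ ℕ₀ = {0, 1, …, 5}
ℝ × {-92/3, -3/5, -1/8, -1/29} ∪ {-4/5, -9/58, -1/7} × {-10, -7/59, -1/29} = (ℝ × {-92/3, -3/5, -1/8, -1/29}) ∪ ({-4/5, -9/58, -1/7} × {-10, -7/59, -1/29})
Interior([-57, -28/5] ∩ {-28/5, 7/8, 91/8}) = ∅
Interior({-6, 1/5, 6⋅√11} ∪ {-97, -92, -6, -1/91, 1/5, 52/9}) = ∅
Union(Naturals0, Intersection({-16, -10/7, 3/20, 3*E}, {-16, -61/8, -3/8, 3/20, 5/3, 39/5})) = Union({-16, 3/20}, Naturals0)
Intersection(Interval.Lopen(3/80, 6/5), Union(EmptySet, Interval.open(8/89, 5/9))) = Interval.open(8/89, 5/9)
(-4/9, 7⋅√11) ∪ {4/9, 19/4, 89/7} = (-4/9, 7⋅√11)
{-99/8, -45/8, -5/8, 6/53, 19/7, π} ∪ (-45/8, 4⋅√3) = {-99/8} ∪ [-45/8, 4⋅√3)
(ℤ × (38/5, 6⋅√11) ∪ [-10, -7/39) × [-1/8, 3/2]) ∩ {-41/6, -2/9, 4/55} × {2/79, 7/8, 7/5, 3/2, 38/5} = {-41/6, -2/9} × {2/79, 7/8, 7/5, 3/2}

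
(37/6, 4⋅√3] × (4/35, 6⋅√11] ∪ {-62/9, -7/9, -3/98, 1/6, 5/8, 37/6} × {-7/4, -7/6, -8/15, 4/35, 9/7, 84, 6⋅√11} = ((37/6, 4⋅√3] × (4/35, 6⋅√11]) ∪ ({-62/9, -7/9, -3/98, 1/6, 5/8, 37/6} × {-7/4, -7/6, -8/15, 4/35, 9/7, 84, 6⋅√11})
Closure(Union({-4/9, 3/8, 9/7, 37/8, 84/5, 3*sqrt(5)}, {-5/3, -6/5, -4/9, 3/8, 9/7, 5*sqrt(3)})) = {-5/3, -6/5, -4/9, 3/8, 9/7, 37/8, 84/5, 5*sqrt(3), 3*sqrt(5)}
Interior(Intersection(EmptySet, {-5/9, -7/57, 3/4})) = EmptySet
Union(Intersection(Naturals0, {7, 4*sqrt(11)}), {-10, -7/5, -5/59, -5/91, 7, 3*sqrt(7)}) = {-10, -7/5, -5/59, -5/91, 7, 3*sqrt(7)}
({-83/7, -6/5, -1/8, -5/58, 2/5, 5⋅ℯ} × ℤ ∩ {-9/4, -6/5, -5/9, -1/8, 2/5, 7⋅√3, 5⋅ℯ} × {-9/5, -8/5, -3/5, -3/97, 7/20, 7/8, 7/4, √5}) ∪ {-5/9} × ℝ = {-5/9} × ℝ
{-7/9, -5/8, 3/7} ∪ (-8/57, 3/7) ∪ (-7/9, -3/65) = [-7/9, 3/7]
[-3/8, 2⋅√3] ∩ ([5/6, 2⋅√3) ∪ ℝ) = [-3/8, 2⋅√3]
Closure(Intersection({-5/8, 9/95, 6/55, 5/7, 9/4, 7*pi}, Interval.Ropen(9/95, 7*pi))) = {9/95, 6/55, 5/7, 9/4}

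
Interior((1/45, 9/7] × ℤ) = ∅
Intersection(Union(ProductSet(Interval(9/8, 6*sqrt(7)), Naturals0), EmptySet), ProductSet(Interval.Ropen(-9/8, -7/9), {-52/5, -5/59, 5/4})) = EmptySet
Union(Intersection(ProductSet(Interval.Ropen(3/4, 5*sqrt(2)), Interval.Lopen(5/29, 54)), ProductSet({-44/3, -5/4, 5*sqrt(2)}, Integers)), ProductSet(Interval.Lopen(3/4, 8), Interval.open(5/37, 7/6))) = ProductSet(Interval.Lopen(3/4, 8), Interval.open(5/37, 7/6))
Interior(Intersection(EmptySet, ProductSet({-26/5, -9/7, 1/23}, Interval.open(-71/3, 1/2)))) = EmptySet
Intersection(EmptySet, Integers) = EmptySet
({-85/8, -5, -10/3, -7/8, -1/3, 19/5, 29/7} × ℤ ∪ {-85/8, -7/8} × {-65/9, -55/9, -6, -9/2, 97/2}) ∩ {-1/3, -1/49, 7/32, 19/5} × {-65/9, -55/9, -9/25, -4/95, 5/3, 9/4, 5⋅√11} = ∅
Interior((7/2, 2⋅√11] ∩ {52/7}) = ∅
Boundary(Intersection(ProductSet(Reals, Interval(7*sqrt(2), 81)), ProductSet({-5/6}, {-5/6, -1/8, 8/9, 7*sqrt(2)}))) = ProductSet({-5/6}, {7*sqrt(2)})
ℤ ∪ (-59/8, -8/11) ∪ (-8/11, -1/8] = ℤ ∪ (-59/8, -8/11) ∪ (-8/11, -1/8]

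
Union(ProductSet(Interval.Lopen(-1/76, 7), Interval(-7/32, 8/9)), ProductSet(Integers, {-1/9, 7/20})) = Union(ProductSet(Integers, {-1/9, 7/20}), ProductSet(Interval.Lopen(-1/76, 7), Interval(-7/32, 8/9)))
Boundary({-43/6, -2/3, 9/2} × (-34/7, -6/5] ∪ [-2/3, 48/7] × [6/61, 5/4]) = ({-2/3, 48/7} × [6/61, 5/4]) ∪ ([-2/3, 48/7] × {6/61, 5/4}) ∪ ({-43/6, -2/3, 9/2} × [-34/7, -6/5])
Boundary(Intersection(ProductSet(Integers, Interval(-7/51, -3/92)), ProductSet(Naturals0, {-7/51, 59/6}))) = ProductSet(Naturals0, {-7/51})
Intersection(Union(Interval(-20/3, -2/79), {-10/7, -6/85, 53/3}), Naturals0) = EmptySet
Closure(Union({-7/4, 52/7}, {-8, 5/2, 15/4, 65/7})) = {-8, -7/4, 5/2, 15/4, 52/7, 65/7}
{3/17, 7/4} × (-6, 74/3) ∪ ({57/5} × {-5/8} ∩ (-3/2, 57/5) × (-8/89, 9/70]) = {3/17, 7/4} × (-6, 74/3)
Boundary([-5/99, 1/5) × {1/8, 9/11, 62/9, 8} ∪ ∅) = [-5/99, 1/5] × {1/8, 9/11, 62/9, 8}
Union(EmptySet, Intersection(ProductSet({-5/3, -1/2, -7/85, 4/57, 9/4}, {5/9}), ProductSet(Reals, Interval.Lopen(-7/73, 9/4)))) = ProductSet({-5/3, -1/2, -7/85, 4/57, 9/4}, {5/9})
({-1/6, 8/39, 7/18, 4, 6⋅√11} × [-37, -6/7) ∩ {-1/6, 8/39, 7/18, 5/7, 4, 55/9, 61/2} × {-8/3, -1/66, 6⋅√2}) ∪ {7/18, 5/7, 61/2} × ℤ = ({7/18, 5/7, 61/2} × ℤ) ∪ ({-1/6, 8/39, 7/18, 4} × {-8/3})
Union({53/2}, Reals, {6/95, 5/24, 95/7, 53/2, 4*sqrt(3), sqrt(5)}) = Reals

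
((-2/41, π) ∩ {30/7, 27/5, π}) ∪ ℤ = ℤ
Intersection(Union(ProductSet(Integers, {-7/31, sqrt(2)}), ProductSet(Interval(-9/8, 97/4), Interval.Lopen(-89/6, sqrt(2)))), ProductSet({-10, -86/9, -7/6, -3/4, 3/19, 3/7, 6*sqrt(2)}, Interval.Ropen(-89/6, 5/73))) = Union(ProductSet({-10}, {-7/31}), ProductSet({-3/4, 3/19, 3/7, 6*sqrt(2)}, Interval.open(-89/6, 5/73)))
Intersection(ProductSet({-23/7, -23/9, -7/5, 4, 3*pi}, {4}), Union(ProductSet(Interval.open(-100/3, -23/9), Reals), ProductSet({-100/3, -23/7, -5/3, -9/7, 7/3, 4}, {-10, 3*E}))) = ProductSet({-23/7}, {4})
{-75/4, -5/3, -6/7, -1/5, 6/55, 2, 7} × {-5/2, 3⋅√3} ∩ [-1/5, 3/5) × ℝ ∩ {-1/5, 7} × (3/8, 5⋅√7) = {-1/5} × {3⋅√3}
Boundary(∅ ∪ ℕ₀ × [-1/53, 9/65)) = ℕ₀ × [-1/53, 9/65]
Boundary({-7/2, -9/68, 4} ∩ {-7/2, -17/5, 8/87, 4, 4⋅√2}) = {-7/2, 4}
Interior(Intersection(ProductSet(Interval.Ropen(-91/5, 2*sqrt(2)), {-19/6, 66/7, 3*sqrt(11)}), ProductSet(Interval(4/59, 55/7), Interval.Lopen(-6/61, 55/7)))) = EmptySet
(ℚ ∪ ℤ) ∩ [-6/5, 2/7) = ℚ ∩ [-6/5, 2/7)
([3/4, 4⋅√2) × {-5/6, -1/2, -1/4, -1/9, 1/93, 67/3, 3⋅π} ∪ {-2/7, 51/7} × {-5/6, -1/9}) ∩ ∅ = ∅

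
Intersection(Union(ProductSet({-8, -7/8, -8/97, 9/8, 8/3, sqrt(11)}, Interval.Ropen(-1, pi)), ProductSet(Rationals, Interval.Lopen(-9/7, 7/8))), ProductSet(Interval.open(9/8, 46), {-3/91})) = ProductSet(Union({sqrt(11)}, Intersection(Interval.open(9/8, 46), Rationals)), {-3/91})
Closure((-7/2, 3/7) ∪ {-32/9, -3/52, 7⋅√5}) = {-32/9, 7⋅√5} ∪ [-7/2, 3/7]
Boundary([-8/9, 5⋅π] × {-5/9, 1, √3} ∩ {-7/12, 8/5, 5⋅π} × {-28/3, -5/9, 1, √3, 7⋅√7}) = {-7/12, 8/5, 5⋅π} × {-5/9, 1, √3}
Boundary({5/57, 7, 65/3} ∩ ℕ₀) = {7}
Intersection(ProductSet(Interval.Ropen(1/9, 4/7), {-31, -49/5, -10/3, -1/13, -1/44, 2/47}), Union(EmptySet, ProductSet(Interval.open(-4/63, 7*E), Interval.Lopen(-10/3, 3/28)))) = ProductSet(Interval.Ropen(1/9, 4/7), {-1/13, -1/44, 2/47})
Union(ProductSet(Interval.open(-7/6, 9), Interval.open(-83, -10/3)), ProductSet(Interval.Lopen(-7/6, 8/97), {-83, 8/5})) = Union(ProductSet(Interval.Lopen(-7/6, 8/97), {-83, 8/5}), ProductSet(Interval.open(-7/6, 9), Interval.open(-83, -10/3)))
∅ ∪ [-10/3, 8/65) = [-10/3, 8/65)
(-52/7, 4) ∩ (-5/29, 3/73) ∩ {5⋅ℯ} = ∅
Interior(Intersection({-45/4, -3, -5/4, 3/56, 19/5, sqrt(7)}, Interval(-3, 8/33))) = EmptySet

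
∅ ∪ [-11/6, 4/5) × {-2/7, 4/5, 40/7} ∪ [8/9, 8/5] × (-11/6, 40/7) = ([-11/6, 4/5) × {-2/7, 4/5, 40/7}) ∪ ([8/9, 8/5] × (-11/6, 40/7))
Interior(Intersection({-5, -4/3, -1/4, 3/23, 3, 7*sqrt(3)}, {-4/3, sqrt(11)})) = EmptySet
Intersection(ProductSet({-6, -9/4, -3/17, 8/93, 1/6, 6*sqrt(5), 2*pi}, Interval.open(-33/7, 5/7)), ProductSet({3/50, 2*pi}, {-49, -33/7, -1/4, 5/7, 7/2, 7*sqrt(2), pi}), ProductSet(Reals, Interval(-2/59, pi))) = EmptySet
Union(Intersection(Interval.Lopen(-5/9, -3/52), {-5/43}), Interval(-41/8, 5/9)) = Interval(-41/8, 5/9)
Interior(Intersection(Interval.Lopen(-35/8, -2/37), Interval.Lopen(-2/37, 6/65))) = EmptySet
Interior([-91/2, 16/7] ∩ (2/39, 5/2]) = (2/39, 16/7)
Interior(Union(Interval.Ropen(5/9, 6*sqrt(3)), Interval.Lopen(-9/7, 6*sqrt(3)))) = Interval.open(-9/7, 6*sqrt(3))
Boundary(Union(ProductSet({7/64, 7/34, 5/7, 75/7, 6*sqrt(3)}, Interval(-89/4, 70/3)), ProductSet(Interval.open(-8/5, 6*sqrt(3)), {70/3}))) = Union(ProductSet({7/64, 7/34, 5/7, 75/7, 6*sqrt(3)}, Interval(-89/4, 70/3)), ProductSet(Interval(-8/5, 6*sqrt(3)), {70/3}))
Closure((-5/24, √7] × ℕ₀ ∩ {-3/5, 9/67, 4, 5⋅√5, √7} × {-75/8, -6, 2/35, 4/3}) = ∅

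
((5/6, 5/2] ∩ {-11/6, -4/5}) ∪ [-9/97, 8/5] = [-9/97, 8/5]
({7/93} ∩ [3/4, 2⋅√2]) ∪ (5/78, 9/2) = (5/78, 9/2)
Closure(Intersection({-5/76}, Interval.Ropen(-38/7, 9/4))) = {-5/76}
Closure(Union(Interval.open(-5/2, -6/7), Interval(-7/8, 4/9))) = Interval(-5/2, 4/9)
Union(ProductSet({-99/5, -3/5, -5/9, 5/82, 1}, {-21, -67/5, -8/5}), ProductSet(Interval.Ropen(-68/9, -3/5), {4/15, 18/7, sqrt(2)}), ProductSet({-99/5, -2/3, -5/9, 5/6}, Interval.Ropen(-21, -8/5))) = Union(ProductSet({-99/5, -2/3, -5/9, 5/6}, Interval.Ropen(-21, -8/5)), ProductSet({-99/5, -3/5, -5/9, 5/82, 1}, {-21, -67/5, -8/5}), ProductSet(Interval.Ropen(-68/9, -3/5), {4/15, 18/7, sqrt(2)}))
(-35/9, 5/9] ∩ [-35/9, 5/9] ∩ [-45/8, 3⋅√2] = (-35/9, 5/9]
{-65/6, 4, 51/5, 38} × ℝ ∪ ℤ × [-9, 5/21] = ({-65/6, 4, 51/5, 38} × ℝ) ∪ (ℤ × [-9, 5/21])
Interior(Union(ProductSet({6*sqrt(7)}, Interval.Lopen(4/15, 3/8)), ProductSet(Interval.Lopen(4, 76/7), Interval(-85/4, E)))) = ProductSet(Interval.open(4, 76/7), Interval.open(-85/4, E))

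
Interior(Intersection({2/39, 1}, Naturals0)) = EmptySet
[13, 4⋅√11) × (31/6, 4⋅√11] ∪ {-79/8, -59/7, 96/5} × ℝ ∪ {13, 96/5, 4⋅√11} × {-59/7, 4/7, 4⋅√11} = ({-79/8, -59/7, 96/5} × ℝ) ∪ ({13, 96/5, 4⋅√11} × {-59/7, 4/7, 4⋅√11}) ∪ ([13, 4⋅√11) × (31/6, 4⋅√11])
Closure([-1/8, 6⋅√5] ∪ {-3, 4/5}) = {-3} ∪ [-1/8, 6⋅√5]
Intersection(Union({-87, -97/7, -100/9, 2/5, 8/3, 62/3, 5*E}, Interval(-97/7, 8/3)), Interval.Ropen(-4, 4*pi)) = Interval(-4, 8/3)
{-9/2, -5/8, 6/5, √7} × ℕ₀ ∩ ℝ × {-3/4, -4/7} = ∅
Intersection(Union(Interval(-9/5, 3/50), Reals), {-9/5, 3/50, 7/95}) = {-9/5, 3/50, 7/95}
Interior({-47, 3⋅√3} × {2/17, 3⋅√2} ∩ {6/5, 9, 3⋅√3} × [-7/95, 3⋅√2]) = ∅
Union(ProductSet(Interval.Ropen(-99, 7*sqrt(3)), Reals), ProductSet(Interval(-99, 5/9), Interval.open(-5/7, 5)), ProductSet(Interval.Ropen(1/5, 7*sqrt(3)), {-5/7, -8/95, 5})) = ProductSet(Interval.Ropen(-99, 7*sqrt(3)), Reals)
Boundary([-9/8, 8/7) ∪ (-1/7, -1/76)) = {-9/8, 8/7}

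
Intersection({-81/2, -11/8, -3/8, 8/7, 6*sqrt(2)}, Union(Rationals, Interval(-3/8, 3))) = {-81/2, -11/8, -3/8, 8/7}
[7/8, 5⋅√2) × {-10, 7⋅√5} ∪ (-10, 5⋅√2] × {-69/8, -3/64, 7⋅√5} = ([7/8, 5⋅√2) × {-10, 7⋅√5}) ∪ ((-10, 5⋅√2] × {-69/8, -3/64, 7⋅√5})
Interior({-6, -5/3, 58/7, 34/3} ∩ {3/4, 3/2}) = ∅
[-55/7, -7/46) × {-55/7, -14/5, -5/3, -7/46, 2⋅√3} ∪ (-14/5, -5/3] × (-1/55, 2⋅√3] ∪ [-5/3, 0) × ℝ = ([-5/3, 0) × ℝ) ∪ ((-14/5, -5/3] × (-1/55, 2⋅√3]) ∪ ([-55/7, -7/46) × {-55/7, -14/5, -5/3, -7/46, 2⋅√3})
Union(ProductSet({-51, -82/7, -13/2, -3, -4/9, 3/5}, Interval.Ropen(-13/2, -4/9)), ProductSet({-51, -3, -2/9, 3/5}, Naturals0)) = Union(ProductSet({-51, -3, -2/9, 3/5}, Naturals0), ProductSet({-51, -82/7, -13/2, -3, -4/9, 3/5}, Interval.Ropen(-13/2, -4/9)))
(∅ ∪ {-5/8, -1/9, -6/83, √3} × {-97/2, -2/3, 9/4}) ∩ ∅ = ∅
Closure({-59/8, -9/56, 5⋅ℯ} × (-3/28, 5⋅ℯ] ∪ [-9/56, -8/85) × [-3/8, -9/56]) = ([-9/56, -8/85] × [-3/8, -9/56]) ∪ ({-59/8, -9/56, 5⋅ℯ} × [-3/28, 5⋅ℯ])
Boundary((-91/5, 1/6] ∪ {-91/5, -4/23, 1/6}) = {-91/5, 1/6}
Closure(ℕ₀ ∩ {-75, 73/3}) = ∅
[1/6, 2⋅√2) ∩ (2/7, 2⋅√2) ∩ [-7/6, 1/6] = ∅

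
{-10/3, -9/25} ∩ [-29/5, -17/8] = {-10/3}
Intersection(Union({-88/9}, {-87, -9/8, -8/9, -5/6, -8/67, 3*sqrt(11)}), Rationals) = {-87, -88/9, -9/8, -8/9, -5/6, -8/67}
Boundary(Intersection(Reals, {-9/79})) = {-9/79}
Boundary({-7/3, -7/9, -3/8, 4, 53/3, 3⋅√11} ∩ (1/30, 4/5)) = ∅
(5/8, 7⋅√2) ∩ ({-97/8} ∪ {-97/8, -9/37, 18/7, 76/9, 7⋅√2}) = {18/7, 76/9}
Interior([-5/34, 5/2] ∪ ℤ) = ({0, 1, 2} \ ℤ \ (-5/34, 5/2)) ∪ (ℤ \ ({-5/34, 5/2} ∪ (ℤ \ (-5/34, 5/2)))) ∪ ((-5/34, 5/2) \ ℤ \ (-5/34, 5/2)) ∪ ({0, 1, 2} \ ({-5/34, 5/2} ∪ (ℤ \ (-5/34, 5/2))))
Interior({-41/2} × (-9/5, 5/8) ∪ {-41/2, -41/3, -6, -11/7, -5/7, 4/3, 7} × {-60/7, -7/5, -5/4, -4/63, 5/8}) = ∅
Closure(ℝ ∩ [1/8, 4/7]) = [1/8, 4/7]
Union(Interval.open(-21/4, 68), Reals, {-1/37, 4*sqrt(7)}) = Interval(-oo, oo)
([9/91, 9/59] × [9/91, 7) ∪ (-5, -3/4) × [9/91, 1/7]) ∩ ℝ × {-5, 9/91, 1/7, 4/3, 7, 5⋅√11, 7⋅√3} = ((-5, -3/4) × {9/91, 1/7}) ∪ ([9/91, 9/59] × {9/91, 1/7, 4/3})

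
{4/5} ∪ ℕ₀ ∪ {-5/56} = {-5/56, 4/5} ∪ ℕ₀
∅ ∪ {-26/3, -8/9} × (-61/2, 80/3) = {-26/3, -8/9} × (-61/2, 80/3)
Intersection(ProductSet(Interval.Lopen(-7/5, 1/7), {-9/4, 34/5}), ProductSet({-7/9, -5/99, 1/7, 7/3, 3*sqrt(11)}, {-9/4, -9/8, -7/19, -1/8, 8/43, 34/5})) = ProductSet({-7/9, -5/99, 1/7}, {-9/4, 34/5})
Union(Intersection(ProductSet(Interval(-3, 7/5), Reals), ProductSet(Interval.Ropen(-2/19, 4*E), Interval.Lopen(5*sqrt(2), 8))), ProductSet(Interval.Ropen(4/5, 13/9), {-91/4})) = Union(ProductSet(Interval(-2/19, 7/5), Interval.Lopen(5*sqrt(2), 8)), ProductSet(Interval.Ropen(4/5, 13/9), {-91/4}))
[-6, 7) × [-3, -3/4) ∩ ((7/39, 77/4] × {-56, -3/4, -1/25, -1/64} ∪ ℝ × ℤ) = [-6, 7) × {-3, -2, -1}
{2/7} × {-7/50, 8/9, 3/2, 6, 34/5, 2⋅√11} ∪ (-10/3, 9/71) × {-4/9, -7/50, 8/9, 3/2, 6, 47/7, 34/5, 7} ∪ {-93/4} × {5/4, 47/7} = ({-93/4} × {5/4, 47/7}) ∪ ({2/7} × {-7/50, 8/9, 3/2, 6, 34/5, 2⋅√11}) ∪ ((-10/3, 9/71) × {-4/9, -7/50, 8/9, 3/2, 6, 47/7, 34/5, 7})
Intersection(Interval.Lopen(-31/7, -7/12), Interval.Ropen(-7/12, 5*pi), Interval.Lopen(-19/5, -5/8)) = EmptySet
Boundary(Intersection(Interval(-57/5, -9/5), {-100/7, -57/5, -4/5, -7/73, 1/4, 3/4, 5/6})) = {-57/5}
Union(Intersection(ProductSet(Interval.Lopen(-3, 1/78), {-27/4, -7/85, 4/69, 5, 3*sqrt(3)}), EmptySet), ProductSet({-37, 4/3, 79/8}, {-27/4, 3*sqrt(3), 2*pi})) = ProductSet({-37, 4/3, 79/8}, {-27/4, 3*sqrt(3), 2*pi})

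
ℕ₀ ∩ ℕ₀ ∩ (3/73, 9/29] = ∅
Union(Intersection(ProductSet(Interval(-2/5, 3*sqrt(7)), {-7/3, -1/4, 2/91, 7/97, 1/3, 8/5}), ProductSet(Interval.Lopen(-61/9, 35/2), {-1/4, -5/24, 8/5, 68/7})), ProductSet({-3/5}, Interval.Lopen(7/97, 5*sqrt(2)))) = Union(ProductSet({-3/5}, Interval.Lopen(7/97, 5*sqrt(2))), ProductSet(Interval(-2/5, 3*sqrt(7)), {-1/4, 8/5}))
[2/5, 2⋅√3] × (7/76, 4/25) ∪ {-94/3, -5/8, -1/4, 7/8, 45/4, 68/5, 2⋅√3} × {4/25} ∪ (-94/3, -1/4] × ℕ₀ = ((-94/3, -1/4] × ℕ₀) ∪ ({-94/3, -5/8, -1/4, 7/8, 45/4, 68/5, 2⋅√3} × {4/25}) ∪ ([2/5, 2⋅√3] × (7/76, 4/25))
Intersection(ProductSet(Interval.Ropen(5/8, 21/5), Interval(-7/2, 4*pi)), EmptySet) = EmptySet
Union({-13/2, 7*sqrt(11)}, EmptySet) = {-13/2, 7*sqrt(11)}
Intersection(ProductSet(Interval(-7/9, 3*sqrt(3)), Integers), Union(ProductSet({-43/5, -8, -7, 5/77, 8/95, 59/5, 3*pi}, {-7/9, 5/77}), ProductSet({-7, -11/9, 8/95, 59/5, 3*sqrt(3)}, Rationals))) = ProductSet({8/95, 3*sqrt(3)}, Integers)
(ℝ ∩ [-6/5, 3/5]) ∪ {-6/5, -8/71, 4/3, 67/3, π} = [-6/5, 3/5] ∪ {4/3, 67/3, π}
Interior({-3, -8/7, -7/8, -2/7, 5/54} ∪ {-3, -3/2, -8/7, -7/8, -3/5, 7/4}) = ∅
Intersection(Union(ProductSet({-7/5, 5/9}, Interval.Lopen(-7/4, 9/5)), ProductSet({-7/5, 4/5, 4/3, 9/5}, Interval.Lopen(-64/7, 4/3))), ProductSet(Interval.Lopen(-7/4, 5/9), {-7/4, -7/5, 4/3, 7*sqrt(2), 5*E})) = Union(ProductSet({-7/5}, {-7/4, -7/5, 4/3}), ProductSet({-7/5, 5/9}, {-7/5, 4/3}))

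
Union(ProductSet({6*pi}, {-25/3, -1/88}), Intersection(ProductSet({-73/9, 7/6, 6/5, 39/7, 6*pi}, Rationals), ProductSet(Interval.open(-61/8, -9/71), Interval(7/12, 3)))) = ProductSet({6*pi}, {-25/3, -1/88})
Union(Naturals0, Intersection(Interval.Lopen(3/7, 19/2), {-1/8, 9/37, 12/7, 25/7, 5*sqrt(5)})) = Union({12/7, 25/7}, Naturals0)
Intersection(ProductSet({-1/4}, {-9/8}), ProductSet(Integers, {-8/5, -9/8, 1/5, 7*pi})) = EmptySet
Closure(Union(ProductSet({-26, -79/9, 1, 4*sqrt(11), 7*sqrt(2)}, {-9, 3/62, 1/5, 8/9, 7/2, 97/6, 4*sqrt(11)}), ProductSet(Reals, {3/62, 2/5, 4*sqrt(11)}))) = Union(ProductSet({-26, -79/9, 1, 4*sqrt(11), 7*sqrt(2)}, {-9, 3/62, 1/5, 8/9, 7/2, 97/6, 4*sqrt(11)}), ProductSet(Reals, {3/62, 2/5, 4*sqrt(11)}))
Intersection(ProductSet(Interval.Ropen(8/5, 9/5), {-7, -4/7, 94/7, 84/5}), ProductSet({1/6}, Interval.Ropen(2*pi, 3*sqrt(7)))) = EmptySet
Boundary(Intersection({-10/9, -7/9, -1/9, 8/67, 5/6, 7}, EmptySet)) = EmptySet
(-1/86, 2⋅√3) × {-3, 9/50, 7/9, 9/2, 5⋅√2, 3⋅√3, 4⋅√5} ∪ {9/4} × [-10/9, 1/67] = ({9/4} × [-10/9, 1/67]) ∪ ((-1/86, 2⋅√3) × {-3, 9/50, 7/9, 9/2, 5⋅√2, 3⋅√3, 4⋅√5})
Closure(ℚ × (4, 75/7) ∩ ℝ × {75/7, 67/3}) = ∅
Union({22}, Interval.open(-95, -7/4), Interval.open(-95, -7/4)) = Union({22}, Interval.open(-95, -7/4))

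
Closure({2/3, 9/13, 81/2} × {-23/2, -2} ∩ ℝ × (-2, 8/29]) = ∅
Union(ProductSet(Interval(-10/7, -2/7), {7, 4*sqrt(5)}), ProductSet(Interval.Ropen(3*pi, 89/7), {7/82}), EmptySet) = Union(ProductSet(Interval(-10/7, -2/7), {7, 4*sqrt(5)}), ProductSet(Interval.Ropen(3*pi, 89/7), {7/82}))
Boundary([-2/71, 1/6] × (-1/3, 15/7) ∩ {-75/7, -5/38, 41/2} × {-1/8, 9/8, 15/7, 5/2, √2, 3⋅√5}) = ∅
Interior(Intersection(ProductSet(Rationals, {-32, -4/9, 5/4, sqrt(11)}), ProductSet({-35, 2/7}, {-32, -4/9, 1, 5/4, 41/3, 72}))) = EmptySet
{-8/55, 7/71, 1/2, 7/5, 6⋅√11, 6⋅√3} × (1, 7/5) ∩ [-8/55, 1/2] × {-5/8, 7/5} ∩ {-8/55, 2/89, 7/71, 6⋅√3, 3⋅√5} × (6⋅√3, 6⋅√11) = ∅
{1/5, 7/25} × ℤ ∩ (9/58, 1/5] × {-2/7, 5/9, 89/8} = ∅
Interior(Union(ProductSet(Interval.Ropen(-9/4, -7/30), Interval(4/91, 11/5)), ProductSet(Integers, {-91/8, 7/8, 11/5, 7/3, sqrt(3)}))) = Union(ProductSet(Interval.open(-9/4, -7/30), Union(Interval.open(4/91, 7/8), Interval.open(7/8, sqrt(3)), Interval.open(sqrt(3), 11/5))), ProductSet(Union(Complement(Integers, Union(Complement(Integers, Interval.open(-9/4, -7/30)), {-9/4, -7/30})), Complement(Integers, Union(Complement(Integers, Interval.open(-9/4, -7/30)), Interval(-9/4, -7/30)))), {7/8, sqrt(3)}), ProductSet(Union(Complement(Interval.open(-9/4, -7/30), Complement(Integers, Interval.open(-9/4, -7/30))), Complement(Interval.open(-9/4, -7/30), Integers)), Interval.open(4/91, 11/5)))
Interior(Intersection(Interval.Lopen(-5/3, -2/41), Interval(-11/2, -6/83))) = Interval.open(-5/3, -6/83)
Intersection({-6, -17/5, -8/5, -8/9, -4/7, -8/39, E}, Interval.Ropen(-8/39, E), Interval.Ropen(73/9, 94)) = EmptySet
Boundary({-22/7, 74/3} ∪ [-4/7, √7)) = {-22/7, -4/7, 74/3, √7}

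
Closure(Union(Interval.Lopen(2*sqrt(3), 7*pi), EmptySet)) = Interval(2*sqrt(3), 7*pi)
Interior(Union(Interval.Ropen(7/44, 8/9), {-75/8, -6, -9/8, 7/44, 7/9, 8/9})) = Interval.open(7/44, 8/9)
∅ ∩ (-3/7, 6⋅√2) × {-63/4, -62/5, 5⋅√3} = ∅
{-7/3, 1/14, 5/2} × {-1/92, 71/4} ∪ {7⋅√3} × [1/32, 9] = ({-7/3, 1/14, 5/2} × {-1/92, 71/4}) ∪ ({7⋅√3} × [1/32, 9])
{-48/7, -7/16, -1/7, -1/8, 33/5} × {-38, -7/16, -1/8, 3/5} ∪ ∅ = {-48/7, -7/16, -1/7, -1/8, 33/5} × {-38, -7/16, -1/8, 3/5}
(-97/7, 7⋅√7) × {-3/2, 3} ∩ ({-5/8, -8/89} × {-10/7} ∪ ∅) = ∅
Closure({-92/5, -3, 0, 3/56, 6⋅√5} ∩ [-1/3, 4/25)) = {0, 3/56}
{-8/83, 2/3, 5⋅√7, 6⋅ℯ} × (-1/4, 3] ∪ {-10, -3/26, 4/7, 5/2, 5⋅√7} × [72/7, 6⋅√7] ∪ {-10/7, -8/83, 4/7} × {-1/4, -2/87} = ({-10/7, -8/83, 4/7} × {-1/4, -2/87}) ∪ ({-8/83, 2/3, 5⋅√7, 6⋅ℯ} × (-1/4, 3]) ∪ ({-10, -3/26, 4/7, 5/2, 5⋅√7} × [72/7, 6⋅√7])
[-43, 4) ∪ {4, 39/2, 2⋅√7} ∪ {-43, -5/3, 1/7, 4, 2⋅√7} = [-43, 4] ∪ {39/2, 2⋅√7}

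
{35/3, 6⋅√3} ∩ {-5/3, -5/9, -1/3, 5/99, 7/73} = ∅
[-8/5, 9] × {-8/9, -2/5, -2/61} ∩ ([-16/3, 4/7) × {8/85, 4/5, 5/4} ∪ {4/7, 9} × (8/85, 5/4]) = ∅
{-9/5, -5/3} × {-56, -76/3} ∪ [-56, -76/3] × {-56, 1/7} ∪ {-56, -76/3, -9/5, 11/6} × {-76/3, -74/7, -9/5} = ({-9/5, -5/3} × {-56, -76/3}) ∪ ([-56, -76/3] × {-56, 1/7}) ∪ ({-56, -76/3, -9/5, 11/6} × {-76/3, -74/7, -9/5})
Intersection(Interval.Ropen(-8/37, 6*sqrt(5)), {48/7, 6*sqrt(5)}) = {48/7}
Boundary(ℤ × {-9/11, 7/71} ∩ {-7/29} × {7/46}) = ∅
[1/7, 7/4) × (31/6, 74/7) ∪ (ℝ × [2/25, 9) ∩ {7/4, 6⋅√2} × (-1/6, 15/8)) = ([1/7, 7/4) × (31/6, 74/7)) ∪ ({7/4, 6⋅√2} × [2/25, 15/8))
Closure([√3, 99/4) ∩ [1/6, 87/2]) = [√3, 99/4]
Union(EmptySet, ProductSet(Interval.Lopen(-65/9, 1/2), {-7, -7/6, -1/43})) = ProductSet(Interval.Lopen(-65/9, 1/2), {-7, -7/6, -1/43})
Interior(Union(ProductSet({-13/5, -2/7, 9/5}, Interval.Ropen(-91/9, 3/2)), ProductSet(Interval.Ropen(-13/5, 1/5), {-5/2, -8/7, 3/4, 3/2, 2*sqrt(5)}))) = EmptySet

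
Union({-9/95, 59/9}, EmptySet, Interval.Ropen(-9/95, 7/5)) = Union({59/9}, Interval.Ropen(-9/95, 7/5))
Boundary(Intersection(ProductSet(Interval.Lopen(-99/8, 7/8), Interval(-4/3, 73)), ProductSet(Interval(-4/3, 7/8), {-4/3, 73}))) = ProductSet(Interval(-4/3, 7/8), {-4/3, 73})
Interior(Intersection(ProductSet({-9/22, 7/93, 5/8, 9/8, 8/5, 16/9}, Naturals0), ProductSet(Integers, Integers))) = EmptySet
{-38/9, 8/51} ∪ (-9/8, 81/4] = {-38/9} ∪ (-9/8, 81/4]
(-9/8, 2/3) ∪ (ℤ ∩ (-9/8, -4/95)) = (-9/8, 2/3) ∪ {-1}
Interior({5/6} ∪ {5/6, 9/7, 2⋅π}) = ∅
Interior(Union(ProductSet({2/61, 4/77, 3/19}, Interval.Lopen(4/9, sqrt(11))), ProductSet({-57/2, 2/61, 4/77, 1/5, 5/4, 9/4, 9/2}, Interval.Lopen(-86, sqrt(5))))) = EmptySet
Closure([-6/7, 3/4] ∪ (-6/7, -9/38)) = [-6/7, 3/4]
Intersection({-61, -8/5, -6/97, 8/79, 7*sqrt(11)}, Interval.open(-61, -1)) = {-8/5}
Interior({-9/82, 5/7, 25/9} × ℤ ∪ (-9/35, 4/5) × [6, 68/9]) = ((-9/35, 4/5) × (((6, 68/9) \ ℤ) ∪ ((6, 68/9) \ ℤ \ (6, 68/9)))) ∪ (((-9/35, -9/82) ∪ (-9/82, 5/7) ∪ (5/7, 4/5)) × ((6, 68/9) ∪ ((6, 68/9) \ ℤ))) ∪ ({-9/82, 5/7} × ((ℤ \ ({68/9} ∪ (ℤ \ (6, 68/9)))) ∪ ({7} \ ℤ \ (6, 68/9)) ∪ ({6, 7} \ ({68/9} ∪ (ℤ \ (6, 68/9))))))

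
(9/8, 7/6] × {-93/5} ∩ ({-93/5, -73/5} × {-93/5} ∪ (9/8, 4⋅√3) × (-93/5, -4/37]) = ∅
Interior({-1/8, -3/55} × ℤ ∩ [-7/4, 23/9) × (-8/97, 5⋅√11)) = ∅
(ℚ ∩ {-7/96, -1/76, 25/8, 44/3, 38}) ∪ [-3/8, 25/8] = [-3/8, 25/8] ∪ {44/3, 38}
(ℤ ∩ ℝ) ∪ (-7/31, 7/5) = ℤ ∪ (-7/31, 7/5)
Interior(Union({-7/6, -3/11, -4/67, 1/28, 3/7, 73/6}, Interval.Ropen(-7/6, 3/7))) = Interval.open(-7/6, 3/7)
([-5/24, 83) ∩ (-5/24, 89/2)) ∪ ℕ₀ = (-5/24, 89/2) ∪ ℕ₀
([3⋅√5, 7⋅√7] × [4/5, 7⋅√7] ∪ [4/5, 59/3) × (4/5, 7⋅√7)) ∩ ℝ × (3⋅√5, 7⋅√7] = ([4/5, 59/3) × (3⋅√5, 7⋅√7)) ∪ ([3⋅√5, 7⋅√7] × (3⋅√5, 7⋅√7])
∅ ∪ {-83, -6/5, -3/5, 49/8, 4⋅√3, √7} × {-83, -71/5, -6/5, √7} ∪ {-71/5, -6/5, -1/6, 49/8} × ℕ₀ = ({-71/5, -6/5, -1/6, 49/8} × ℕ₀) ∪ ({-83, -6/5, -3/5, 49/8, 4⋅√3, √7} × {-83, -71/5, -6/5, √7})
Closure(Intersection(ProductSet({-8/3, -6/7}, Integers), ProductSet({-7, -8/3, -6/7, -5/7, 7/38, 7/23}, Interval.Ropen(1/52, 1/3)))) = EmptySet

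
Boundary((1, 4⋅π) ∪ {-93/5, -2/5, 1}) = {-93/5, -2/5, 1, 4⋅π}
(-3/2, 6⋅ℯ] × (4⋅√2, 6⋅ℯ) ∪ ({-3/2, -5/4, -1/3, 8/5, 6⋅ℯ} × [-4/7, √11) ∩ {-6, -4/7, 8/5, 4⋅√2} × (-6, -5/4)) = (-3/2, 6⋅ℯ] × (4⋅√2, 6⋅ℯ)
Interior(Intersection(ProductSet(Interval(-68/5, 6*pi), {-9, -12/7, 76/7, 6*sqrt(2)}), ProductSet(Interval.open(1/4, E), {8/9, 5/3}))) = EmptySet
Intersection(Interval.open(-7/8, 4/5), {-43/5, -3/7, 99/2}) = {-3/7}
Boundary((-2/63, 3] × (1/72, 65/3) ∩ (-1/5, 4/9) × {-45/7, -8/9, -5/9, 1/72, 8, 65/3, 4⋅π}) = [-2/63, 4/9] × {8, 4⋅π}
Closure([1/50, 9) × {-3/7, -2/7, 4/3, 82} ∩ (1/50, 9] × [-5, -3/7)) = ∅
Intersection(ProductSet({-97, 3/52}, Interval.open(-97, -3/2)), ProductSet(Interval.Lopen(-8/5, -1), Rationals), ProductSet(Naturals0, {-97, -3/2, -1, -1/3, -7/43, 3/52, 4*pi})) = EmptySet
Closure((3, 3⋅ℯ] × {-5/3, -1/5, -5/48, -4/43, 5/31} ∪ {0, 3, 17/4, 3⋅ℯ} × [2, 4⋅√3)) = ([3, 3⋅ℯ] × {-5/3, -1/5, -5/48, -4/43, 5/31}) ∪ ({0, 3, 17/4, 3⋅ℯ} × [2, 4⋅√3])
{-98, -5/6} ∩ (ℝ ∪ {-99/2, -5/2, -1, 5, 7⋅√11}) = {-98, -5/6}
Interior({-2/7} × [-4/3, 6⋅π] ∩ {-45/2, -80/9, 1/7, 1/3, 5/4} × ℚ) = ∅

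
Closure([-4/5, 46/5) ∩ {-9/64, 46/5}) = {-9/64}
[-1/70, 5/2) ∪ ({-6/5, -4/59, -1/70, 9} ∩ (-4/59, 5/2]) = [-1/70, 5/2)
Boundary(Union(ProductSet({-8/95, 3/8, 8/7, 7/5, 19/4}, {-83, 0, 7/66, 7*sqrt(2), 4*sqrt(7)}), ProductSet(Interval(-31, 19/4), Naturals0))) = Union(ProductSet({-8/95, 3/8, 8/7, 7/5, 19/4}, {-83, 0, 7/66, 7*sqrt(2), 4*sqrt(7)}), ProductSet(Interval(-31, 19/4), Naturals0))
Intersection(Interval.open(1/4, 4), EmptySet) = EmptySet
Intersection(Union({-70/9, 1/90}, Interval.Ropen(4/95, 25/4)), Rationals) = Union({-70/9, 1/90}, Intersection(Interval.Ropen(4/95, 25/4), Rationals))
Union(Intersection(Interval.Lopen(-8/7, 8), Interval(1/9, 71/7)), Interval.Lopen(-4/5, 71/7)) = Interval.Lopen(-4/5, 71/7)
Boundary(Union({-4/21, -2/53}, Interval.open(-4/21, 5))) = {-4/21, 5}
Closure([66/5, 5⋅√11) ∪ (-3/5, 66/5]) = [-3/5, 5⋅√11]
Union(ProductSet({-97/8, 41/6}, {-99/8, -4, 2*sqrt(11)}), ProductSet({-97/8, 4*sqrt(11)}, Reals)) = Union(ProductSet({-97/8, 41/6}, {-99/8, -4, 2*sqrt(11)}), ProductSet({-97/8, 4*sqrt(11)}, Reals))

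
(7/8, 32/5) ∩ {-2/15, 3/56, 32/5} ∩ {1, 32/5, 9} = ∅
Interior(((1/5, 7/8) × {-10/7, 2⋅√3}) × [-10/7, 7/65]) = ∅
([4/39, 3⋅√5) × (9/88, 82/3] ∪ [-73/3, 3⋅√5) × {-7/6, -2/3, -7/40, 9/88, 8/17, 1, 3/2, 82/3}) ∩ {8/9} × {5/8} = {8/9} × {5/8}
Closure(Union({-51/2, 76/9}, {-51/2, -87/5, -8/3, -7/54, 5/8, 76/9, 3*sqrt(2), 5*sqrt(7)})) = {-51/2, -87/5, -8/3, -7/54, 5/8, 76/9, 3*sqrt(2), 5*sqrt(7)}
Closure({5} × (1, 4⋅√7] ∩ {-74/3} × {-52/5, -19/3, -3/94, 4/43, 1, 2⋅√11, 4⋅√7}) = ∅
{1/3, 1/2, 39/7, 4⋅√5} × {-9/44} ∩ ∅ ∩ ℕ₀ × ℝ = ∅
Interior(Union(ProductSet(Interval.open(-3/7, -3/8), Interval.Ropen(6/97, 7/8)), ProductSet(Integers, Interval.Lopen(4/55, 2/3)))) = Union(ProductSet(Complement(Integers, Union(Complement(Integers, Interval.open(-3/7, -3/8)), {-3/7, -3/8})), Interval.Lopen(4/55, 2/3)), ProductSet(Complement(Interval.open(-3/7, -3/8), Complement(Integers, Interval.open(-3/7, -3/8))), Interval.open(6/97, 7/8)), ProductSet(Interval.open(-3/7, -3/8), Union(Interval.open(6/97, 4/55), Interval.open(2/3, 7/8))))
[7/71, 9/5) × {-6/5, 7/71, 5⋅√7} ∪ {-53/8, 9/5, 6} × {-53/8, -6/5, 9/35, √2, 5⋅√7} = ([7/71, 9/5) × {-6/5, 7/71, 5⋅√7}) ∪ ({-53/8, 9/5, 6} × {-53/8, -6/5, 9/35, √2, 5⋅√7})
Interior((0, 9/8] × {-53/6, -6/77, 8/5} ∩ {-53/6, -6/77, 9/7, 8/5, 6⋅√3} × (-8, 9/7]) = ∅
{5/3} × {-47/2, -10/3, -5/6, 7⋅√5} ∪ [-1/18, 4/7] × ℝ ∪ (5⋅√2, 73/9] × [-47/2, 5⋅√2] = ([-1/18, 4/7] × ℝ) ∪ ({5/3} × {-47/2, -10/3, -5/6, 7⋅√5}) ∪ ((5⋅√2, 73/9] × [-47/2, 5⋅√2])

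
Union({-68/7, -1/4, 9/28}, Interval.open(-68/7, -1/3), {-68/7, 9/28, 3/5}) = Union({-1/4, 9/28, 3/5}, Interval.Ropen(-68/7, -1/3))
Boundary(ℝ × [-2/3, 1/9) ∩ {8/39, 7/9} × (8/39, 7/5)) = ∅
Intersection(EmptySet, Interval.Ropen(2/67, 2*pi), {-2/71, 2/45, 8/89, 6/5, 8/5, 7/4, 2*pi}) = EmptySet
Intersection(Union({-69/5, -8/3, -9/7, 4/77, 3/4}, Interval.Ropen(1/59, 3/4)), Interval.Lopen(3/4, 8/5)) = EmptySet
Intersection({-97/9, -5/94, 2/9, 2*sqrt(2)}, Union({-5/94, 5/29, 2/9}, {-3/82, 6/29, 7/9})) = {-5/94, 2/9}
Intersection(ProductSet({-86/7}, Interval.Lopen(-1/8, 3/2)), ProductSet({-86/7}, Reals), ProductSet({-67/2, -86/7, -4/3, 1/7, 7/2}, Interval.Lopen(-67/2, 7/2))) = ProductSet({-86/7}, Interval.Lopen(-1/8, 3/2))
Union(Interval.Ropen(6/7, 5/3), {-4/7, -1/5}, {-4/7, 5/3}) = Union({-4/7, -1/5}, Interval(6/7, 5/3))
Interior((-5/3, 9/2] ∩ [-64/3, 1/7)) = (-5/3, 1/7)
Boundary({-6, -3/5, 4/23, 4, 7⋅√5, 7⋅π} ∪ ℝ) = ∅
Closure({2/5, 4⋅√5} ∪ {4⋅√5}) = {2/5, 4⋅√5}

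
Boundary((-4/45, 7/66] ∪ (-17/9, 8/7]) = {-17/9, 8/7}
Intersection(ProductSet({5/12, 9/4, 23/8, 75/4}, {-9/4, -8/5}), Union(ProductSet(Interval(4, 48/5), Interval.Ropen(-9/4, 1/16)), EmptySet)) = EmptySet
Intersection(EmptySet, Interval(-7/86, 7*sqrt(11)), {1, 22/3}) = EmptySet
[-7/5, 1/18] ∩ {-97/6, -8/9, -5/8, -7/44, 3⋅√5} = {-8/9, -5/8, -7/44}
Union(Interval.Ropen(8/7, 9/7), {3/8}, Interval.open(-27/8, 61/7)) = Interval.open(-27/8, 61/7)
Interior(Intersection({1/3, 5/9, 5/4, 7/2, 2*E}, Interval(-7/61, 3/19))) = EmptySet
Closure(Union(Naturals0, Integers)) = Integers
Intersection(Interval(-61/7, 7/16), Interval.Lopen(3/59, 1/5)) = Interval.Lopen(3/59, 1/5)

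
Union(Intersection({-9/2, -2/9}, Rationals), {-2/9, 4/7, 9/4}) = {-9/2, -2/9, 4/7, 9/4}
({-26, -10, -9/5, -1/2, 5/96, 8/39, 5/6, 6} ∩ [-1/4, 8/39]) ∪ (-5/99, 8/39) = (-5/99, 8/39]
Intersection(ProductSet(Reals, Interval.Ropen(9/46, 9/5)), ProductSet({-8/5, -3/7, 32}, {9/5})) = EmptySet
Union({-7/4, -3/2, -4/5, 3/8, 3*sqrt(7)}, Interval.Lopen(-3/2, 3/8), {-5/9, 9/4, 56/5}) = Union({-7/4, 9/4, 56/5, 3*sqrt(7)}, Interval(-3/2, 3/8))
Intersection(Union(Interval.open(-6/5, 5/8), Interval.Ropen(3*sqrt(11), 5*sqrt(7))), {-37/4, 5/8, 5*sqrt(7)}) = EmptySet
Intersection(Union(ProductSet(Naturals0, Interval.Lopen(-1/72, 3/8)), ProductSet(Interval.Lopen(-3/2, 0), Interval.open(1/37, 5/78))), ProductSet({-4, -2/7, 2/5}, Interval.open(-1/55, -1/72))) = EmptySet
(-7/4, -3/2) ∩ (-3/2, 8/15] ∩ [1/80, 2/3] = ∅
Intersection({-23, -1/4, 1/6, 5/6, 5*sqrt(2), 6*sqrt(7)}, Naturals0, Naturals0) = EmptySet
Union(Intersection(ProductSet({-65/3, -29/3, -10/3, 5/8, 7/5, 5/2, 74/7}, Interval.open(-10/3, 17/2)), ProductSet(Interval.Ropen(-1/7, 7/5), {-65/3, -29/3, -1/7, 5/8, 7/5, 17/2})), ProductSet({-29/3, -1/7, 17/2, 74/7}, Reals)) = Union(ProductSet({5/8}, {-1/7, 5/8, 7/5}), ProductSet({-29/3, -1/7, 17/2, 74/7}, Reals))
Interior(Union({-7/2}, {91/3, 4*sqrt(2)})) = EmptySet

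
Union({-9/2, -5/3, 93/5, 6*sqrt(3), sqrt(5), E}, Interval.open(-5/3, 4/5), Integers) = Union({-9/2, 93/5, 6*sqrt(3), sqrt(5), E}, Integers, Interval.Ropen(-5/3, 4/5))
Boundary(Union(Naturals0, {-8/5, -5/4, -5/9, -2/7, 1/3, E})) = Union({-8/5, -5/4, -5/9, -2/7, 1/3, E}, Naturals0)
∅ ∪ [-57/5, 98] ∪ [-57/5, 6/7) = [-57/5, 98]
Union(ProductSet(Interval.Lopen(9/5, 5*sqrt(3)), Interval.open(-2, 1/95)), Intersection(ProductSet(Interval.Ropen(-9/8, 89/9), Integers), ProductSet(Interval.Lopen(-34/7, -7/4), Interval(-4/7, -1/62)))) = ProductSet(Interval.Lopen(9/5, 5*sqrt(3)), Interval.open(-2, 1/95))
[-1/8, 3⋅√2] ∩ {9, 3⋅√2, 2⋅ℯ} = {3⋅√2}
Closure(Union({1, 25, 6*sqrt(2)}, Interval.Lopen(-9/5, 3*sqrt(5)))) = Union({25, 6*sqrt(2)}, Interval(-9/5, 3*sqrt(5)))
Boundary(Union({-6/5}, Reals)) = EmptySet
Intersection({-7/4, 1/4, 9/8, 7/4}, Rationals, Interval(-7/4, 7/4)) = {-7/4, 1/4, 9/8, 7/4}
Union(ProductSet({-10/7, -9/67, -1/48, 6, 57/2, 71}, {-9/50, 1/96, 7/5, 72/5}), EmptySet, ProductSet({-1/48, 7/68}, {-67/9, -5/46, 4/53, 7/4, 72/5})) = Union(ProductSet({-1/48, 7/68}, {-67/9, -5/46, 4/53, 7/4, 72/5}), ProductSet({-10/7, -9/67, -1/48, 6, 57/2, 71}, {-9/50, 1/96, 7/5, 72/5}))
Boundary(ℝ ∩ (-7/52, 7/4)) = {-7/52, 7/4}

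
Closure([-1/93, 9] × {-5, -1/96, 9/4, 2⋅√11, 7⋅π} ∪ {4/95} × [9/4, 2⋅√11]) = ({4/95} × [9/4, 2⋅√11]) ∪ ([-1/93, 9] × {-5, -1/96, 9/4, 2⋅√11, 7⋅π})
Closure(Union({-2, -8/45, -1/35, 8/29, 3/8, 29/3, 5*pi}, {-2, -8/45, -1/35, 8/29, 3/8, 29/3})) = {-2, -8/45, -1/35, 8/29, 3/8, 29/3, 5*pi}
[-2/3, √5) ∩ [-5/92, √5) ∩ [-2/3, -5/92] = {-5/92}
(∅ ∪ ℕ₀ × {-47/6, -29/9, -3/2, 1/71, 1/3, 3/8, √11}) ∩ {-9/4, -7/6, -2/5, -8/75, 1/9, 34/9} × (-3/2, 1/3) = ∅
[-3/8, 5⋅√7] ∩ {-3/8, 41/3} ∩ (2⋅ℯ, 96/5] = ∅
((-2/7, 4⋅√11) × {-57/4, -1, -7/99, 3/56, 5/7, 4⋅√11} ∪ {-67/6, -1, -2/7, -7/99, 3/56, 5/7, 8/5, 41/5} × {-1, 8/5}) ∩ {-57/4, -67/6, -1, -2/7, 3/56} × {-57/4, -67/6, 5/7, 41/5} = {3/56} × {-57/4, 5/7}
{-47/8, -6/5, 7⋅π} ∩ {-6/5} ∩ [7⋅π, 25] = ∅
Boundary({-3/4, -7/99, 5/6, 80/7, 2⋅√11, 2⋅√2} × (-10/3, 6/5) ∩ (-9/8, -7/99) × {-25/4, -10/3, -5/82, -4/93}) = {-3/4} × {-5/82, -4/93}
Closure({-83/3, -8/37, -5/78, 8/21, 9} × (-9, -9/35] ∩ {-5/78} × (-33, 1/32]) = {-5/78} × [-9, -9/35]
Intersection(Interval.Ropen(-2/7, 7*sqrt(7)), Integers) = Range(0, 19, 1)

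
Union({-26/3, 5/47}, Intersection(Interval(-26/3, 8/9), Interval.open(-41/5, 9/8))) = Union({-26/3}, Interval.Lopen(-41/5, 8/9))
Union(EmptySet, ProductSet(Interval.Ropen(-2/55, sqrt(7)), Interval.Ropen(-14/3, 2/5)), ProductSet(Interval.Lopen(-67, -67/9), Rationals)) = Union(ProductSet(Interval.Lopen(-67, -67/9), Rationals), ProductSet(Interval.Ropen(-2/55, sqrt(7)), Interval.Ropen(-14/3, 2/5)))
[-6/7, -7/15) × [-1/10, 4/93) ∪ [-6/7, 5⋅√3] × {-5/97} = ([-6/7, -7/15) × [-1/10, 4/93)) ∪ ([-6/7, 5⋅√3] × {-5/97})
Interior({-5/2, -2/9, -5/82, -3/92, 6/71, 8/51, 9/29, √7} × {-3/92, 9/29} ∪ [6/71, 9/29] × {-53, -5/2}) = ∅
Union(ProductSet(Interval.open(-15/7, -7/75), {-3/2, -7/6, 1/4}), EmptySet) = ProductSet(Interval.open(-15/7, -7/75), {-3/2, -7/6, 1/4})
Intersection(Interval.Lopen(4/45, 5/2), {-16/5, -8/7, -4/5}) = EmptySet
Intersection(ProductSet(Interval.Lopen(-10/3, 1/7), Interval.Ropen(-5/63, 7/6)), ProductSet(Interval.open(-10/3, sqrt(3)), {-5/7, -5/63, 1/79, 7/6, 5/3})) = ProductSet(Interval.Lopen(-10/3, 1/7), {-5/63, 1/79})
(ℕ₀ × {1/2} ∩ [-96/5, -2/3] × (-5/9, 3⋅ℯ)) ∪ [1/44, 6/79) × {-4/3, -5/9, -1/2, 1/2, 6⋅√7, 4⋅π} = [1/44, 6/79) × {-4/3, -5/9, -1/2, 1/2, 6⋅√7, 4⋅π}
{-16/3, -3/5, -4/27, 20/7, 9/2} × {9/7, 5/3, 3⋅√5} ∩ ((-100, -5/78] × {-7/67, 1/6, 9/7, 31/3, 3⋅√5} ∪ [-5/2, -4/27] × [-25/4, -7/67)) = {-16/3, -3/5, -4/27} × {9/7, 3⋅√5}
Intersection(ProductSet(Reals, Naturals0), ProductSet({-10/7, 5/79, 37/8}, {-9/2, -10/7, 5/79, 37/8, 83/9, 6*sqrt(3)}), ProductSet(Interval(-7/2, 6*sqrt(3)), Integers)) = EmptySet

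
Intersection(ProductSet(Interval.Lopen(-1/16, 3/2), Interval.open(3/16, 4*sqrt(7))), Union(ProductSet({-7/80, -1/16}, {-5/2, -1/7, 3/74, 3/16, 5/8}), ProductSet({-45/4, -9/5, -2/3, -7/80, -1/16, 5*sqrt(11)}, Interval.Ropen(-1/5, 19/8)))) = EmptySet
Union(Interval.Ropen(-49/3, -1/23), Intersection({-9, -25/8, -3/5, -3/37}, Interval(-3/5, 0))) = Interval.Ropen(-49/3, -1/23)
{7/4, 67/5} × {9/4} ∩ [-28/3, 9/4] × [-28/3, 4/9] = ∅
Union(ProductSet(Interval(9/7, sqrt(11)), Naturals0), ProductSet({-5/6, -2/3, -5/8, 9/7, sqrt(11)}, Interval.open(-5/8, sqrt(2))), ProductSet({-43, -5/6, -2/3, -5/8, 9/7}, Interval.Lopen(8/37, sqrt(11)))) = Union(ProductSet({-43, -5/6, -2/3, -5/8, 9/7}, Interval.Lopen(8/37, sqrt(11))), ProductSet({-5/6, -2/3, -5/8, 9/7, sqrt(11)}, Interval.open(-5/8, sqrt(2))), ProductSet(Interval(9/7, sqrt(11)), Naturals0))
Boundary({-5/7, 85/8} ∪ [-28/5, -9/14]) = {-28/5, -9/14, 85/8}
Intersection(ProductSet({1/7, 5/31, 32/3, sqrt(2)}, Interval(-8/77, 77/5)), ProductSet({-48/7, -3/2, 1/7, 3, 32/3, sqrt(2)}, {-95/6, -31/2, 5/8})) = ProductSet({1/7, 32/3, sqrt(2)}, {5/8})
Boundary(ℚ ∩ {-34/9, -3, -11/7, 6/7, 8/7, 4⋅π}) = {-34/9, -3, -11/7, 6/7, 8/7}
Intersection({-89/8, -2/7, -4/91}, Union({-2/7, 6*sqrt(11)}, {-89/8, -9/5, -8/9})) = {-89/8, -2/7}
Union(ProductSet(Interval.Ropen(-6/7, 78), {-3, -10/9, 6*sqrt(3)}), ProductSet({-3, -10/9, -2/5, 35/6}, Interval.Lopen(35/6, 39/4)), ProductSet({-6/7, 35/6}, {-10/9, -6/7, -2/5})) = Union(ProductSet({-6/7, 35/6}, {-10/9, -6/7, -2/5}), ProductSet({-3, -10/9, -2/5, 35/6}, Interval.Lopen(35/6, 39/4)), ProductSet(Interval.Ropen(-6/7, 78), {-3, -10/9, 6*sqrt(3)}))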